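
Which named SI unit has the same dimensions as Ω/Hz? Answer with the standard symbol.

Hz = 1/s = s⁻¹ (frequency is cycles per second).
So Hz⁻¹ = s.
Ω = V/A (resistance = voltage per current),
    = kg·m²·s⁻³·A⁻².
Combining: Hz⁻¹·Ω = s · (kg·m²·s⁻³·A⁻²) = kg·m²·s⁻²·A⁻².
kg·m²·s⁻²·A⁻² is the base-SI form of the henry.

H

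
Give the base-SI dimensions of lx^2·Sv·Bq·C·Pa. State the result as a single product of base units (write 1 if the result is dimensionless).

lx = m⁻²·cd.
So lx² = m⁻⁴·cd².
Sv = m²·s⁻².
Bq = s⁻¹.
C = s·A.
Pa = kg·m⁻¹·s⁻².
Combining: lx²·Sv·Bq·C·Pa = (m⁻⁴·cd²) · (m²·s⁻²) · s⁻¹ · (s·A) · (kg·m⁻¹·s⁻²) = kg·m⁻³·s⁻⁴·A·cd².

kg·m⁻³·s⁻⁴·A·cd²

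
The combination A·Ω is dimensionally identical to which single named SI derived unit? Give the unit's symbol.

V

Ω = kg·m²·s⁻³·A⁻².
Combining: A·Ω = A · (kg·m²·s⁻³·A⁻²) = kg·m²·s⁻³·A⁻¹.
kg·m²·s⁻³·A⁻¹ is the base-SI form of the volt.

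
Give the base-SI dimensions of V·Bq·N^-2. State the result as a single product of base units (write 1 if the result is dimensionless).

V = kg·m²·s⁻³·A⁻¹.
Bq = s⁻¹.
N = kg·m·s⁻².
So N⁻² = kg⁻²·m⁻²·s⁴.
Combining: V·Bq·N⁻² = (kg·m²·s⁻³·A⁻¹) · s⁻¹ · (kg⁻²·m⁻²·s⁴) = kg⁻¹·A⁻¹.

kg⁻¹·A⁻¹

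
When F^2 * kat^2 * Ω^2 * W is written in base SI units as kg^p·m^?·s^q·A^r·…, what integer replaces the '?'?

F = kg⁻¹·m⁻²·s⁴·A².
So F² = kg⁻²·m⁻⁴·s⁸·A⁴.
kat = s⁻¹·mol.
So kat² = s⁻²·mol².
Ω = kg·m²·s⁻³·A⁻².
So Ω² = kg²·m⁴·s⁻⁶·A⁻⁴.
W = kg·m²·s⁻³.
Combining: F²·kat²·Ω²·W = (kg⁻²·m⁻⁴·s⁸·A⁴) · (s⁻²·mol²) · (kg²·m⁴·s⁻⁶·A⁻⁴) · (kg·m²·s⁻³) = kg·m²·s⁻³·mol².
The exponent of m is 2.

2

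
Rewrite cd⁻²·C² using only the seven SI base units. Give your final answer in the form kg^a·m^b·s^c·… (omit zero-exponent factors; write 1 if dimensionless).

s²·A²·cd⁻²

C = A·s = s·A (charge = current × time).
So C² = s²·A².
Combining: cd⁻²·C² = cd⁻² · (s²·A²) = s²·A²·cd⁻².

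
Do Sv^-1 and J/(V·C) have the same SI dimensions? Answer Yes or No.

Left side:
  Sv = m²·s⁻².
  So Sv⁻¹ = m⁻²·s².
Right side:
  V = W/A (potential = power per current),
      = kg·m²·s⁻³·A⁻¹.
  So V⁻¹ = kg⁻¹·m⁻²·s³·A.
  C = A·s = s·A (charge = current × time).
  So C⁻¹ = s⁻¹·A⁻¹.
  J = N·m (work = force × distance),
      = kg·m²·s⁻².
  Combining: V⁻¹·C⁻¹·J = (kg⁻¹·m⁻²·s³·A) · (s⁻¹·A⁻¹) · (kg·m²·s⁻²) = 1.
Left is m⁻²·s²; right is 1 — different.

No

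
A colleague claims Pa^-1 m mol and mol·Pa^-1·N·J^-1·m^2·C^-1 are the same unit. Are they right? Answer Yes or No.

Left side:
  Pa = N/m² (pressure = force per area),
      = kg·m⁻¹·s⁻².
  So Pa⁻¹ = kg⁻¹·m·s².
  Combining: Pa⁻¹·m·mol = (kg⁻¹·m·s²) · m · mol = kg⁻¹·m²·s²·mol.
Right side:
  Pa = N/m² (pressure = force per area),
      = kg·m⁻¹·s⁻².
  So Pa⁻¹ = kg⁻¹·m·s².
  N = kg·m/s² = kg·m·s⁻² (force = mass × acceleration).
  J = N·m (work = force × distance),
      = kg·m²·s⁻².
  So J⁻¹ = kg⁻¹·m⁻²·s².
  C = A·s = s·A (charge = current × time).
  So C⁻¹ = s⁻¹·A⁻¹.
  Combining: mol·Pa⁻¹·N·J⁻¹·m²·C⁻¹ = mol · (kg⁻¹·m·s²) · (kg·m·s⁻²) · (kg⁻¹·m⁻²·s²) · m² · (s⁻¹·A⁻¹) = kg⁻¹·m²·s·A⁻¹·mol.
Left is kg⁻¹·m²·s²·mol; right is kg⁻¹·m²·s·A⁻¹·mol — different.

No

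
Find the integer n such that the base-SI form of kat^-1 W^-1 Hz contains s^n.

kat = mol/s = s⁻¹·mol (catalytic activity).
So kat⁻¹ = s·mol⁻¹.
W = J/s (power = energy per time),
    = kg·m²·s⁻³.
So W⁻¹ = kg⁻¹·m⁻²·s³.
Hz = 1/s = s⁻¹ (frequency is cycles per second).
Combining: kat⁻¹·W⁻¹·Hz = (s·mol⁻¹) · (kg⁻¹·m⁻²·s³) · s⁻¹ = kg⁻¹·m⁻²·s³·mol⁻¹.
The exponent of s is 3.

3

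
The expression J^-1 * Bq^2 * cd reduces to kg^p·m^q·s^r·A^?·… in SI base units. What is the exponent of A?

J = kg·m²·s⁻².
So J⁻¹ = kg⁻¹·m⁻²·s².
Bq = s⁻¹.
So Bq² = s⁻².
Combining: J⁻¹·Bq²·cd = (kg⁻¹·m⁻²·s²) · s⁻² · cd = kg⁻¹·m⁻²·cd.
The exponent of A is 0.

0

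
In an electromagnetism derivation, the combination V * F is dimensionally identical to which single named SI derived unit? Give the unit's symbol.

V = kg·m²·s⁻³·A⁻¹.
F = kg⁻¹·m⁻²·s⁴·A².
Combining: V·F = (kg·m²·s⁻³·A⁻¹) · (kg⁻¹·m⁻²·s⁴·A²) = s·A.
s·A is the base-SI form of the coulomb.

C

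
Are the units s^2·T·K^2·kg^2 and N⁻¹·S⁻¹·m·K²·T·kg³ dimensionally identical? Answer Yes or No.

Left side:
  T = Wb/m² (flux density = flux per area),
      = kg·s⁻²·A⁻¹.
  Combining: s²·T·K²·kg² = s² · (kg·s⁻²·A⁻¹) · K² · kg² = kg³·A⁻¹·K².
Right side:
  N = kg·m·s⁻².
  So N⁻¹ = kg⁻¹·m⁻¹·s².
  S = kg⁻¹·m⁻²·s³·A².
  So S⁻¹ = kg·m²·s⁻³·A⁻².
  T = kg·s⁻²·A⁻¹.
  Combining: N⁻¹·S⁻¹·m·K²·T·kg³ = (kg⁻¹·m⁻¹·s²) · (kg·m²·s⁻³·A⁻²) · m · K² · (kg·s⁻²·A⁻¹) · kg³ = kg⁴·m²·s⁻³·A⁻³·K².
Left is kg³·A⁻¹·K²; right is kg⁴·m²·s⁻³·A⁻³·K² — different.

No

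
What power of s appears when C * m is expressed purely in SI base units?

1

C = A·s = s·A (charge = current × time).
Combining: C·m = (s·A) · m = m·s·A.
The exponent of s is 1.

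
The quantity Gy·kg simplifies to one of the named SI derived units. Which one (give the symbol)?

Gy = m²·s⁻².
Combining: Gy·kg = (m²·s⁻²) · kg = kg·m²·s⁻².
kg·m²·s⁻² is the base-SI form of the joule.

J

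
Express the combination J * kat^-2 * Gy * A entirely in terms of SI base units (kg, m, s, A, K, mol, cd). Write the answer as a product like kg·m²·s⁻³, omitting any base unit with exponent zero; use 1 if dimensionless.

J = kg·m²·s⁻².
kat = s⁻¹·mol.
So kat⁻² = s²·mol⁻².
Gy = m²·s⁻².
Combining: J·kat⁻²·Gy·A = (kg·m²·s⁻²) · (s²·mol⁻²) · (m²·s⁻²) · A = kg·m⁴·s⁻²·A·mol⁻².

kg·m⁴·s⁻²·A·mol⁻²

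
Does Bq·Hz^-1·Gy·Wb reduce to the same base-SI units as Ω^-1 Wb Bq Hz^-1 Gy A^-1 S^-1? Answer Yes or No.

Left side:
  Bq = 1/s = s⁻¹ (activity is decays per second).
  Hz = 1/s = s⁻¹ (frequency is cycles per second).
  So Hz⁻¹ = s.
  Gy = J/kg (absorbed dose = energy per mass),
      = m²·s⁻².
  Wb = V·s (flux: a volt is a weber per second),
      = kg·m²·s⁻²·A⁻¹.
  Combining: Bq·Hz⁻¹·Gy·Wb = s⁻¹ · s · (m²·s⁻²) · (kg·m²·s⁻²·A⁻¹) = kg·m⁴·s⁻⁴·A⁻¹.
Right side:
  Ω = kg·m²·s⁻³·A⁻².
  So Ω⁻¹ = kg⁻¹·m⁻²·s³·A².
  Wb = kg·m²·s⁻²·A⁻¹.
  Bq = s⁻¹.
  Hz = s⁻¹.
  So Hz⁻¹ = s.
  Gy = m²·s⁻².
  S = kg⁻¹·m⁻²·s³·A².
  So S⁻¹ = kg·m²·s⁻³·A⁻².
  Combining: Ω⁻¹·Wb·Bq·Hz⁻¹·Gy·A⁻¹·S⁻¹ = (kg⁻¹·m⁻²·s³·A²) · (kg·m²·s⁻²·A⁻¹) · s⁻¹ · s · (m²·s⁻²) · A⁻¹ · (kg·m²·s⁻³·A⁻²) = kg·m⁴·s⁻⁴·A⁻².
Left is kg·m⁴·s⁻⁴·A⁻¹; right is kg·m⁴·s⁻⁴·A⁻² — different.

No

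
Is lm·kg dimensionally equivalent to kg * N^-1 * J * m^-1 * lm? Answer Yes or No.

Yes

Left side:
  lm = cd·sr = cd (luminous flux; sr is dimensionless).
  Combining: lm·kg = cd · kg = kg·cd.
Right side:
  N = kg·m/s² = kg·m·s⁻² (force = mass × acceleration).
  So N⁻¹ = kg⁻¹·m⁻¹·s².
  J = N·m (work = force × distance),
      = kg·m²·s⁻².
  lm = cd·sr = cd (luminous flux; sr is dimensionless).
  Combining: kg·N⁻¹·J·m⁻¹·lm = kg · (kg⁻¹·m⁻¹·s²) · (kg·m²·s⁻²) · m⁻¹ · cd = kg·cd.
Both reduce to kg·cd.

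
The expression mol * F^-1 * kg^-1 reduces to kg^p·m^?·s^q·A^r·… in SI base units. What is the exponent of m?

2

F = C/V (capacitance = charge per voltage),
    = A·s/(kg·m²·s⁻³·A⁻¹) (substituting C and V),
    = kg⁻¹·m⁻²·s⁴·A².
So F⁻¹ = kg·m²·s⁻⁴·A⁻².
Combining: mol·F⁻¹·kg⁻¹ = mol · (kg·m²·s⁻⁴·A⁻²) · kg⁻¹ = m²·s⁻⁴·A⁻²·mol.
The exponent of m is 2.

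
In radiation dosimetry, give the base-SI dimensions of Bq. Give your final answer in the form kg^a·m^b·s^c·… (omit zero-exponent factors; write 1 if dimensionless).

s⁻¹

Bq = 1/s = s⁻¹ (activity is decays per second).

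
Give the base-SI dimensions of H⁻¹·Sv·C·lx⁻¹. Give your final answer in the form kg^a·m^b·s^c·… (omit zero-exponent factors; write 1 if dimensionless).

H = kg·m²·s⁻²·A⁻².
So H⁻¹ = kg⁻¹·m⁻²·s²·A².
Sv = m²·s⁻².
C = s·A.
lx = m⁻²·cd.
So lx⁻¹ = m²·cd⁻¹.
Combining: H⁻¹·Sv·C·lx⁻¹ = (kg⁻¹·m⁻²·s²·A²) · (m²·s⁻²) · (s·A) · (m²·cd⁻¹) = kg⁻¹·m²·s·A³·cd⁻¹.

kg⁻¹·m²·s·A³·cd⁻¹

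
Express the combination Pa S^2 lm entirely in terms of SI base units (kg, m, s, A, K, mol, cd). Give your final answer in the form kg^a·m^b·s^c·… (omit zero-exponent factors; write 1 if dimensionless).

kg⁻¹·m⁻⁵·s⁴·A⁴·cd

Pa = kg·m⁻¹·s⁻².
S = kg⁻¹·m⁻²·s³·A².
So S² = kg⁻²·m⁻⁴·s⁶·A⁴.
lm = cd.
Combining: Pa·S²·lm = (kg·m⁻¹·s⁻²) · (kg⁻²·m⁻⁴·s⁶·A⁴) · cd = kg⁻¹·m⁻⁵·s⁴·A⁴·cd.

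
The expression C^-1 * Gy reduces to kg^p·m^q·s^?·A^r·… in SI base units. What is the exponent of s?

-3

C = A·s = s·A (charge = current × time).
So C⁻¹ = s⁻¹·A⁻¹.
Gy = J/kg (absorbed dose = energy per mass),
    = m²·s⁻².
Combining: C⁻¹·Gy = (s⁻¹·A⁻¹) · (m²·s⁻²) = m²·s⁻³·A⁻¹.
The exponent of s is -3.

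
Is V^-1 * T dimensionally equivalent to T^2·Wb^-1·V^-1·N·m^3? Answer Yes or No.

No

Left side:
  V = W/A (potential = power per current),
      = kg·m²·s⁻³·A⁻¹.
  So V⁻¹ = kg⁻¹·m⁻²·s³·A.
  T = Wb/m² (flux density = flux per area),
      = kg·s⁻²·A⁻¹.
  Combining: V⁻¹·T = (kg⁻¹·m⁻²·s³·A) · (kg·s⁻²·A⁻¹) = m⁻²·s.
Right side:
  T = Wb/m² (flux density = flux per area),
      = kg·s⁻²·A⁻¹.
  So T² = kg²·s⁻⁴·A⁻².
  Wb = V·s (flux: a volt is a weber per second),
      = kg·m²·s⁻²·A⁻¹.
  So Wb⁻¹ = kg⁻¹·m⁻²·s²·A.
  V = W/A (potential = power per current),
      = kg·m²·s⁻³·A⁻¹.
  So V⁻¹ = kg⁻¹·m⁻²·s³·A.
  N = kg·m/s² = kg·m·s⁻² (force = mass × acceleration).
  Combining: T²·Wb⁻¹·V⁻¹·N·m³ = (kg²·s⁻⁴·A⁻²) · (kg⁻¹·m⁻²·s²·A) · (kg⁻¹·m⁻²·s³·A) · (kg·m·s⁻²) · m³ = kg·s⁻¹.
Left is m⁻²·s; right is kg·s⁻¹ — different.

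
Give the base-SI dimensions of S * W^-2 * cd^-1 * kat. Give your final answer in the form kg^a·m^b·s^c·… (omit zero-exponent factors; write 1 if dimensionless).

kg⁻³·m⁻⁶·s⁸·A²·mol·cd⁻¹

S = 1/Ω (conductance is reciprocal resistance),
    = kg⁻¹·m⁻²·s³·A².
W = J/s (power = energy per time),
    = kg·m²·s⁻³.
So W⁻² = kg⁻²·m⁻⁴·s⁶.
kat = mol/s = s⁻¹·mol (catalytic activity).
Combining: S·W⁻²·cd⁻¹·kat = (kg⁻¹·m⁻²·s³·A²) · (kg⁻²·m⁻⁴·s⁶) · cd⁻¹ · (s⁻¹·mol) = kg⁻³·m⁻⁶·s⁸·A²·mol·cd⁻¹.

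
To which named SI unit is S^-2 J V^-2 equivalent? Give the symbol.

H

S = kg⁻¹·m⁻²·s³·A².
So S⁻² = kg²·m⁴·s⁻⁶·A⁻⁴.
J = kg·m²·s⁻².
V = kg·m²·s⁻³·A⁻¹.
So V⁻² = kg⁻²·m⁻⁴·s⁶·A².
Combining: S⁻²·J·V⁻² = (kg²·m⁴·s⁻⁶·A⁻⁴) · (kg·m²·s⁻²) · (kg⁻²·m⁻⁴·s⁶·A²) = kg·m²·s⁻²·A⁻².
kg·m²·s⁻²·A⁻² is the base-SI form of the henry.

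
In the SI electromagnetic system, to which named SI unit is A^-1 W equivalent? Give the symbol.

V

W = J/s (power = energy per time),
    = kg·m²·s⁻³.
Combining: A⁻¹·W = A⁻¹ · (kg·m²·s⁻³) = kg·m²·s⁻³·A⁻¹.
kg·m²·s⁻³·A⁻¹ is the base-SI form of the volt.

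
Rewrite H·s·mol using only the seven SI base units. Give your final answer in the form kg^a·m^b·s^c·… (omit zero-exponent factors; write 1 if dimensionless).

H = Wb/A (inductance = flux per current),
    = kg·m²·s⁻²·A⁻².
Combining: H·s·mol = (kg·m²·s⁻²·A⁻²) · s · mol = kg·m²·s⁻¹·A⁻²·mol.

kg·m²·s⁻¹·A⁻²·mol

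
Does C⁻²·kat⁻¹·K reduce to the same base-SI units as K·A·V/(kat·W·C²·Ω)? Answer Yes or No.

No

Left side:
  C = A·s = s·A (charge = current × time).
  So C⁻² = s⁻²·A⁻².
  kat = mol/s = s⁻¹·mol (catalytic activity).
  So kat⁻¹ = s·mol⁻¹.
  Combining: C⁻²·kat⁻¹·K = (s⁻²·A⁻²) · (s·mol⁻¹) · K = s⁻¹·A⁻²·K·mol⁻¹.
Right side:
  kat = mol/s = s⁻¹·mol (catalytic activity).
  So kat⁻¹ = s·mol⁻¹.
  V = W/A (potential = power per current),
      = kg·m²·s⁻³·A⁻¹.
  W = J/s (power = energy per time),
      = kg·m²·s⁻³.
  So W⁻¹ = kg⁻¹·m⁻²·s³.
  C = A·s = s·A (charge = current × time).
  So C⁻² = s⁻²·A⁻².
  Ω = V/A (resistance = voltage per current),
      = kg·m²·s⁻³·A⁻².
  So Ω⁻¹ = kg⁻¹·m⁻²·s³·A².
  Combining: K·A·kat⁻¹·V·W⁻¹·C⁻²·Ω⁻¹ = K · A · (s·mol⁻¹) · (kg·m²·s⁻³·A⁻¹) · (kg⁻¹·m⁻²·s³) · (s⁻²·A⁻²) · (kg⁻¹·m⁻²·s³·A²) = kg⁻¹·m⁻²·s²·K·mol⁻¹.
Left is s⁻¹·A⁻²·K·mol⁻¹; right is kg⁻¹·m⁻²·s²·K·mol⁻¹ — different.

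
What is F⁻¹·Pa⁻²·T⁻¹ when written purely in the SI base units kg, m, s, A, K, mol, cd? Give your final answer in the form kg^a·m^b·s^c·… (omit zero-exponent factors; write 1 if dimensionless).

kg⁻²·m⁴·s²·A⁻¹

F = C/V (capacitance = charge per voltage),
    = A·s/(kg·m²·s⁻³·A⁻¹) (substituting C and V),
    = kg⁻¹·m⁻²·s⁴·A².
So F⁻¹ = kg·m²·s⁻⁴·A⁻².
Pa = N/m² (pressure = force per area),
    = kg·m⁻¹·s⁻².
So Pa⁻² = kg⁻²·m²·s⁴.
T = Wb/m² (flux density = flux per area),
    = kg·s⁻²·A⁻¹.
So T⁻¹ = kg⁻¹·s²·A.
Combining: F⁻¹·Pa⁻²·T⁻¹ = (kg·m²·s⁻⁴·A⁻²) · (kg⁻²·m²·s⁴) · (kg⁻¹·s²·A) = kg⁻²·m⁴·s²·A⁻¹.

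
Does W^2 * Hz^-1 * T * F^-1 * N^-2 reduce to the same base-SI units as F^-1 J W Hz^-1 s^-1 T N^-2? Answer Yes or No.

Left side:
  W = J/s (power = energy per time),
      = kg·m²·s⁻³.
  So W² = kg²·m⁴·s⁻⁶.
  Hz = 1/s = s⁻¹ (frequency is cycles per second).
  So Hz⁻¹ = s.
  T = Wb/m² (flux density = flux per area),
      = kg·s⁻²·A⁻¹.
  F = C/V (capacitance = charge per voltage),
      = A·s/(kg·m²·s⁻³·A⁻¹) (substituting C and V),
      = kg⁻¹·m⁻²·s⁴·A².
  So F⁻¹ = kg·m²·s⁻⁴·A⁻².
  N = kg·m/s² = kg·m·s⁻² (force = mass × acceleration).
  So N⁻² = kg⁻²·m⁻²·s⁴.
  Combining: W²·Hz⁻¹·T·F⁻¹·N⁻² = (kg²·m⁴·s⁻⁶) · s · (kg·s⁻²·A⁻¹) · (kg·m²·s⁻⁴·A⁻²) · (kg⁻²·m⁻²·s⁴) = kg²·m⁴·s⁻⁷·A⁻³.
Right side:
  F = kg⁻¹·m⁻²·s⁴·A².
  So F⁻¹ = kg·m²·s⁻⁴·A⁻².
  J = kg·m²·s⁻².
  W = kg·m²·s⁻³.
  Hz = s⁻¹.
  So Hz⁻¹ = s.
  T = kg·s⁻²·A⁻¹.
  N = kg·m·s⁻².
  So N⁻² = kg⁻²·m⁻²·s⁴.
  Combining: F⁻¹·J·W·Hz⁻¹·s⁻¹·T·N⁻² = (kg·m²·s⁻⁴·A⁻²) · (kg·m²·s⁻²) · (kg·m²·s⁻³) · s · s⁻¹ · (kg·s⁻²·A⁻¹) · (kg⁻²·m⁻²·s⁴) = kg²·m⁴·s⁻⁷·A⁻³.
Both reduce to kg²·m⁴·s⁻⁷·A⁻³.

Yes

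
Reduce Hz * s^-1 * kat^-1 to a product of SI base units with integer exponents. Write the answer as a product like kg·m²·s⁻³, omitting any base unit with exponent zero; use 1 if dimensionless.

Hz = 1/s = s⁻¹ (frequency is cycles per second).
kat = mol/s = s⁻¹·mol (catalytic activity).
So kat⁻¹ = s·mol⁻¹.
Combining: Hz·s⁻¹·kat⁻¹ = s⁻¹ · s⁻¹ · (s·mol⁻¹) = s⁻¹·mol⁻¹.

s⁻¹·mol⁻¹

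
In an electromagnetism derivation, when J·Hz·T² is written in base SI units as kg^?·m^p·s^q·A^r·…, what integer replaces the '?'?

3

J = N·m (work = force × distance),
    = kg·m²·s⁻².
Hz = 1/s = s⁻¹ (frequency is cycles per second).
T = Wb/m² (flux density = flux per area),
    = kg·s⁻²·A⁻¹.
So T² = kg²·s⁻⁴·A⁻².
Combining: J·Hz·T² = (kg·m²·s⁻²) · s⁻¹ · (kg²·s⁻⁴·A⁻²) = kg³·m²·s⁻⁷·A⁻².
The exponent of kg is 3.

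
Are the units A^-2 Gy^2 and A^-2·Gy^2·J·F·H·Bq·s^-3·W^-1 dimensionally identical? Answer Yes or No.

No

Left side:
  Gy = J/kg (absorbed dose = energy per mass),
      = m²·s⁻².
  So Gy² = m⁴·s⁻⁴.
  Combining: A⁻²·Gy² = A⁻² · (m⁴·s⁻⁴) = m⁴·s⁻⁴·A⁻².
Right side:
  Gy = J/kg (absorbed dose = energy per mass),
      = m²·s⁻².
  So Gy² = m⁴·s⁻⁴.
  J = N·m (work = force × distance),
      = kg·m²·s⁻².
  F = C/V (capacitance = charge per voltage),
      = A·s/(kg·m²·s⁻³·A⁻¹) (substituting C and V),
      = kg⁻¹·m⁻²·s⁴·A².
  H = Wb/A (inductance = flux per current),
      = kg·m²·s⁻²·A⁻².
  Bq = 1/s = s⁻¹ (activity is decays per second).
  W = J/s (power = energy per time),
      = kg·m²·s⁻³.
  So W⁻¹ = kg⁻¹·m⁻²·s³.
  Combining: A⁻²·Gy²·J·F·H·Bq·s⁻³·W⁻¹ = A⁻² · (m⁴·s⁻⁴) · (kg·m²·s⁻²) · (kg⁻¹·m⁻²·s⁴·A²) · (kg·m²·s⁻²·A⁻²) · s⁻¹ · s⁻³ · (kg⁻¹·m⁻²·s³) = m⁴·s⁻⁵·A⁻².
Left is m⁴·s⁻⁴·A⁻²; right is m⁴·s⁻⁵·A⁻² — different.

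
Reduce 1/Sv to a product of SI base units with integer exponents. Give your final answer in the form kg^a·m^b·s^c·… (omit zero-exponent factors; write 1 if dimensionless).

Sv = J/kg (equivalent dose = energy per mass),
    = m²·s⁻².
So Sv⁻¹ = m⁻²·s².

m⁻²·s²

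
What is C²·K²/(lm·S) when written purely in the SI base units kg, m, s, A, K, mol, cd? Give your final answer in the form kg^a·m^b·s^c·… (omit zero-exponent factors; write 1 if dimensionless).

lm = cd.
So lm⁻¹ = cd⁻¹.
S = kg⁻¹·m⁻²·s³·A².
So S⁻¹ = kg·m²·s⁻³·A⁻².
C = s·A.
So C² = s²·A².
Combining: lm⁻¹·S⁻¹·C²·K² = cd⁻¹ · (kg·m²·s⁻³·A⁻²) · (s²·A²) · K² = kg·m²·s⁻¹·K²·cd⁻¹.

kg·m²·s⁻¹·K²·cd⁻¹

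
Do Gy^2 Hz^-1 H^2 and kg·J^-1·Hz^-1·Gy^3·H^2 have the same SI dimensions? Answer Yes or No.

Left side:
  Gy = m²·s⁻².
  So Gy² = m⁴·s⁻⁴.
  Hz = s⁻¹.
  So Hz⁻¹ = s.
  H = kg·m²·s⁻²·A⁻².
  So H² = kg²·m⁴·s⁻⁴·A⁻⁴.
  Combining: Gy²·Hz⁻¹·H² = (m⁴·s⁻⁴) · s · (kg²·m⁴·s⁻⁴·A⁻⁴) = kg²·m⁸·s⁻⁷·A⁻⁴.
Right side:
  J = N·m (work = force × distance),
      = kg·m²·s⁻².
  So J⁻¹ = kg⁻¹·m⁻²·s².
  Hz = 1/s = s⁻¹ (frequency is cycles per second).
  So Hz⁻¹ = s.
  Gy = J/kg (absorbed dose = energy per mass),
      = m²·s⁻².
  So Gy³ = m⁶·s⁻⁶.
  H = Wb/A (inductance = flux per current),
      = kg·m²·s⁻²·A⁻².
  So H² = kg²·m⁴·s⁻⁴·A⁻⁴.
  Combining: kg·J⁻¹·Hz⁻¹·Gy³·H² = kg · (kg⁻¹·m⁻²·s²) · s · (m⁶·s⁻⁶) · (kg²·m⁴·s⁻⁴·A⁻⁴) = kg²·m⁸·s⁻⁷·A⁻⁴.
Both reduce to kg²·m⁸·s⁻⁷·A⁻⁴.

Yes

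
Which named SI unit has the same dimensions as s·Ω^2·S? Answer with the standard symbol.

H

Ω = kg·m²·s⁻³·A⁻².
So Ω² = kg²·m⁴·s⁻⁶·A⁻⁴.
S = kg⁻¹·m⁻²·s³·A².
Combining: s·Ω²·S = s · (kg²·m⁴·s⁻⁶·A⁻⁴) · (kg⁻¹·m⁻²·s³·A²) = kg·m²·s⁻²·A⁻².
kg·m²·s⁻²·A⁻² is the base-SI form of the henry.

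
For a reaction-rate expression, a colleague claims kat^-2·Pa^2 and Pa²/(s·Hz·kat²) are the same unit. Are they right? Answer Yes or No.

Left side:
  kat = mol/s = s⁻¹·mol (catalytic activity).
  So kat⁻² = s²·mol⁻².
  Pa = N/m² (pressure = force per area),
      = kg·m⁻¹·s⁻².
  So Pa² = kg²·m⁻²·s⁻⁴.
  Combining: kat⁻²·Pa² = (s²·mol⁻²) · (kg²·m⁻²·s⁻⁴) = kg²·m⁻²·s⁻²·mol⁻².
Right side:
  Hz = 1/s = s⁻¹ (frequency is cycles per second).
  So Hz⁻¹ = s.
  Pa = N/m² (pressure = force per area),
      = kg·m⁻¹·s⁻².
  So Pa² = kg²·m⁻²·s⁻⁴.
  kat = mol/s = s⁻¹·mol (catalytic activity).
  So kat⁻² = s²·mol⁻².
  Combining: s⁻¹·Hz⁻¹·Pa²·kat⁻² = s⁻¹ · s · (kg²·m⁻²·s⁻⁴) · (s²·mol⁻²) = kg²·m⁻²·s⁻²·mol⁻².
Both reduce to kg²·m⁻²·s⁻²·mol⁻².

Yes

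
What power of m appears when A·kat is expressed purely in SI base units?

kat = s⁻¹·mol.
Combining: A·kat = A · (s⁻¹·mol) = s⁻¹·A·mol.
The exponent of m is 0.

0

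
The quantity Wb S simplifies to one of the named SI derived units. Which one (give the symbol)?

Wb = V·s (flux: a volt is a weber per second),
    = kg·m²·s⁻²·A⁻¹.
S = 1/Ω (conductance is reciprocal resistance),
    = kg⁻¹·m⁻²·s³·A².
Combining: Wb·S = (kg·m²·s⁻²·A⁻¹) · (kg⁻¹·m⁻²·s³·A²) = s·A.
s·A is the base-SI form of the coulomb.

C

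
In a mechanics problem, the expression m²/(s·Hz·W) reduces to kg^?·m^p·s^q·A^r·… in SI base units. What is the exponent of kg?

-1

Hz = s⁻¹.
So Hz⁻¹ = s.
W = kg·m²·s⁻³.
So W⁻¹ = kg⁻¹·m⁻²·s³.
Combining: s⁻¹·m²·Hz⁻¹·W⁻¹ = s⁻¹ · m² · s · (kg⁻¹·m⁻²·s³) = kg⁻¹·s³.
The exponent of kg is -1.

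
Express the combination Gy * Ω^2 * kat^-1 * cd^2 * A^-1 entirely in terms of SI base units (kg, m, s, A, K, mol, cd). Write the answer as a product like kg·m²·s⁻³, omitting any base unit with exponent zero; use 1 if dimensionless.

kg²·m⁶·s⁻⁷·A⁻⁵·mol⁻¹·cd²

Gy = J/kg (absorbed dose = energy per mass),
    = m²·s⁻².
Ω = V/A (resistance = voltage per current),
    = kg·m²·s⁻³·A⁻².
So Ω² = kg²·m⁴·s⁻⁶·A⁻⁴.
kat = mol/s = s⁻¹·mol (catalytic activity).
So kat⁻¹ = s·mol⁻¹.
Combining: Gy·Ω²·kat⁻¹·cd²·A⁻¹ = (m²·s⁻²) · (kg²·m⁴·s⁻⁶·A⁻⁴) · (s·mol⁻¹) · cd² · A⁻¹ = kg²·m⁶·s⁻⁷·A⁻⁵·mol⁻¹·cd².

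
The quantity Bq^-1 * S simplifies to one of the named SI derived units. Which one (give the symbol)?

Bq = 1/s = s⁻¹ (activity is decays per second).
So Bq⁻¹ = s.
S = 1/Ω (conductance is reciprocal resistance),
    = kg⁻¹·m⁻²·s³·A².
Combining: Bq⁻¹·S = s · (kg⁻¹·m⁻²·s³·A²) = kg⁻¹·m⁻²·s⁴·A².
kg⁻¹·m⁻²·s⁴·A² is the base-SI form of the farad.

F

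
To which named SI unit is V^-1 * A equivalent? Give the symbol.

V = W/A (potential = power per current),
    = kg·m²·s⁻³·A⁻¹.
So V⁻¹ = kg⁻¹·m⁻²·s³·A.
Combining: V⁻¹·A = (kg⁻¹·m⁻²·s³·A) · A = kg⁻¹·m⁻²·s³·A².
kg⁻¹·m⁻²·s³·A² is the base-SI form of the siemens.

S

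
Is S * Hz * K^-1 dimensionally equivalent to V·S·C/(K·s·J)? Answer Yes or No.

Left side:
  S = 1/Ω (conductance is reciprocal resistance),
      = kg⁻¹·m⁻²·s³·A².
  Hz = 1/s = s⁻¹ (frequency is cycles per second).
  Combining: S·Hz·K⁻¹ = (kg⁻¹·m⁻²·s³·A²) · s⁻¹ · K⁻¹ = kg⁻¹·m⁻²·s²·A²·K⁻¹.
Right side:
  V = W/A (potential = power per current),
      = kg·m²·s⁻³·A⁻¹.
  S = 1/Ω (conductance is reciprocal resistance),
      = kg⁻¹·m⁻²·s³·A².
  J = N·m (work = force × distance),
      = kg·m²·s⁻².
  So J⁻¹ = kg⁻¹·m⁻²·s².
  C = A·s = s·A (charge = current × time).
  Combining: K⁻¹·V·S·s⁻¹·J⁻¹·C = K⁻¹ · (kg·m²·s⁻³·A⁻¹) · (kg⁻¹·m⁻²·s³·A²) · s⁻¹ · (kg⁻¹·m⁻²·s²) · (s·A) = kg⁻¹·m⁻²·s²·A²·K⁻¹.
Both reduce to kg⁻¹·m⁻²·s²·A²·K⁻¹.

Yes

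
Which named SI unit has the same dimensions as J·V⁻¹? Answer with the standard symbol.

J = kg·m²·s⁻².
V = kg·m²·s⁻³·A⁻¹.
So V⁻¹ = kg⁻¹·m⁻²·s³·A.
Combining: J·V⁻¹ = (kg·m²·s⁻²) · (kg⁻¹·m⁻²·s³·A) = s·A.
s·A is the base-SI form of the coulomb.

C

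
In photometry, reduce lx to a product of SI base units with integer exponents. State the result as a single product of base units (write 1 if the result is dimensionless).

lx = lm/m² (illuminance = luminous flux per area),
    = m⁻²·cd.

m⁻²·cd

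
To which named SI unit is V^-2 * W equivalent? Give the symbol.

S

V = W/A (potential = power per current),
    = kg·m²·s⁻³·A⁻¹.
So V⁻² = kg⁻²·m⁻⁴·s⁶·A².
W = J/s (power = energy per time),
    = kg·m²·s⁻³.
Combining: V⁻²·W = (kg⁻²·m⁻⁴·s⁶·A²) · (kg·m²·s⁻³) = kg⁻¹·m⁻²·s³·A².
kg⁻¹·m⁻²·s³·A² is the base-SI form of the siemens.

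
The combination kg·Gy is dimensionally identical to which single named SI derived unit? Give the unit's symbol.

Gy = J/kg (absorbed dose = energy per mass),
    = m²·s⁻².
Combining: kg·Gy = kg · (m²·s⁻²) = kg·m²·s⁻².
kg·m²·s⁻² is the base-SI form of the joule.

J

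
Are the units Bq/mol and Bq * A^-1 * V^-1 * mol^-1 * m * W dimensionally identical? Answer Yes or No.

Left side:
  Bq = s⁻¹.
  Combining: Bq·mol⁻¹ = s⁻¹ · mol⁻¹ = s⁻¹·mol⁻¹.
Right side:
  Bq = 1/s = s⁻¹ (activity is decays per second).
  V = W/A (potential = power per current),
      = kg·m²·s⁻³·A⁻¹.
  So V⁻¹ = kg⁻¹·m⁻²·s³·A.
  W = J/s (power = energy per time),
      = kg·m²·s⁻³.
  Combining: Bq·A⁻¹·V⁻¹·mol⁻¹·m·W = s⁻¹ · A⁻¹ · (kg⁻¹·m⁻²·s³·A) · mol⁻¹ · m · (kg·m²·s⁻³) = m·s⁻¹·mol⁻¹.
Left is s⁻¹·mol⁻¹; right is m·s⁻¹·mol⁻¹ — different.

No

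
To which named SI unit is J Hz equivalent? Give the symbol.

J = kg·m²·s⁻².
Hz = s⁻¹.
Combining: J·Hz = (kg·m²·s⁻²) · s⁻¹ = kg·m²·s⁻³.
kg·m²·s⁻³ is the base-SI form of the watt.

W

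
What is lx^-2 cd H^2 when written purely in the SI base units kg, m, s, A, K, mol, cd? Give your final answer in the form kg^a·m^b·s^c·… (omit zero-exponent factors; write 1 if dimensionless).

lx = lm/m² (illuminance = luminous flux per area),
    = m⁻²·cd.
So lx⁻² = m⁴·cd⁻².
H = Wb/A (inductance = flux per current),
    = kg·m²·s⁻²·A⁻².
So H² = kg²·m⁴·s⁻⁴·A⁻⁴.
Combining: lx⁻²·cd·H² = (m⁴·cd⁻²) · cd · (kg²·m⁴·s⁻⁴·A⁻⁴) = kg²·m⁸·s⁻⁴·A⁻⁴·cd⁻¹.

kg²·m⁸·s⁻⁴·A⁻⁴·cd⁻¹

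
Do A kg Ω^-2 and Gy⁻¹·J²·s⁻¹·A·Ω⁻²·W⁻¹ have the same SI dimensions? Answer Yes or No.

Yes

Left side:
  Ω = kg·m²·s⁻³·A⁻².
  So Ω⁻² = kg⁻²·m⁻⁴·s⁶·A⁴.
  Combining: A·kg·Ω⁻² = A · kg · (kg⁻²·m⁻⁴·s⁶·A⁴) = kg⁻¹·m⁻⁴·s⁶·A⁵.
Right side:
  Gy = m²·s⁻².
  So Gy⁻¹ = m⁻²·s².
  J = kg·m²·s⁻².
  So J² = kg²·m⁴·s⁻⁴.
  Ω = kg·m²·s⁻³·A⁻².
  So Ω⁻² = kg⁻²·m⁻⁴·s⁶·A⁴.
  W = kg·m²·s⁻³.
  So W⁻¹ = kg⁻¹·m⁻²·s³.
  Combining: Gy⁻¹·J²·s⁻¹·A·Ω⁻²·W⁻¹ = (m⁻²·s²) · (kg²·m⁴·s⁻⁴) · s⁻¹ · A · (kg⁻²·m⁻⁴·s⁶·A⁴) · (kg⁻¹·m⁻²·s³) = kg⁻¹·m⁻⁴·s⁶·A⁵.
Both reduce to kg⁻¹·m⁻⁴·s⁶·A⁵.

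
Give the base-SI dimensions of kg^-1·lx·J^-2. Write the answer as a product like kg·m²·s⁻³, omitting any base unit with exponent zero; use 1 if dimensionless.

lx = lm/m² (illuminance = luminous flux per area),
    = m⁻²·cd.
J = N·m (work = force × distance),
    = kg·m²·s⁻².
So J⁻² = kg⁻²·m⁻⁴·s⁴.
Combining: kg⁻¹·lx·J⁻² = kg⁻¹ · (m⁻²·cd) · (kg⁻²·m⁻⁴·s⁴) = kg⁻³·m⁻⁶·s⁴·cd.

kg⁻³·m⁻⁶·s⁴·cd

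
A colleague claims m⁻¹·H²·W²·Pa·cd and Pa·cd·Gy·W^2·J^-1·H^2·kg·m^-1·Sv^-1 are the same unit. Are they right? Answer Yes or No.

Left side:
  H = kg·m²·s⁻²·A⁻².
  So H² = kg²·m⁴·s⁻⁴·A⁻⁴.
  W = kg·m²·s⁻³.
  So W² = kg²·m⁴·s⁻⁶.
  Pa = kg·m⁻¹·s⁻².
  Combining: m⁻¹·H²·W²·Pa·cd = m⁻¹ · (kg²·m⁴·s⁻⁴·A⁻⁴) · (kg²·m⁴·s⁻⁶) · (kg·m⁻¹·s⁻²) · cd = kg⁵·m⁶·s⁻¹²·A⁻⁴·cd.
Right side:
  Pa = kg·m⁻¹·s⁻².
  Gy = m²·s⁻².
  W = kg·m²·s⁻³.
  So W² = kg²·m⁴·s⁻⁶.
  J = kg·m²·s⁻².
  So J⁻¹ = kg⁻¹·m⁻²·s².
  H = kg·m²·s⁻²·A⁻².
  So H² = kg²·m⁴·s⁻⁴·A⁻⁴.
  Sv = m²·s⁻².
  So Sv⁻¹ = m⁻²·s².
  Combining: Pa·cd·Gy·W²·J⁻¹·H²·kg·m⁻¹·Sv⁻¹ = (kg·m⁻¹·s⁻²) · cd · (m²·s⁻²) · (kg²·m⁴·s⁻⁶) · (kg⁻¹·m⁻²·s²) · (kg²·m⁴·s⁻⁴·A⁻⁴) · kg · m⁻¹ · (m⁻²·s²) = kg⁵·m⁴·s⁻¹⁰·A⁻⁴·cd.
Left is kg⁵·m⁶·s⁻¹²·A⁻⁴·cd; right is kg⁵·m⁴·s⁻¹⁰·A⁻⁴·cd — different.

No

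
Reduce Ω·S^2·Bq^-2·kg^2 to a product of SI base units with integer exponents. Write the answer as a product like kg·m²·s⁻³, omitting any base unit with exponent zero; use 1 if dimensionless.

Ω = V/A (resistance = voltage per current),
    = kg·m²·s⁻³·A⁻².
S = 1/Ω (conductance is reciprocal resistance),
    = kg⁻¹·m⁻²·s³·A².
So S² = kg⁻²·m⁻⁴·s⁶·A⁴.
Bq = 1/s = s⁻¹ (activity is decays per second).
So Bq⁻² = s².
Combining: Ω·S²·Bq⁻²·kg² = (kg·m²·s⁻³·A⁻²) · (kg⁻²·m⁻⁴·s⁶·A⁴) · s² · kg² = kg·m⁻²·s⁵·A².

kg·m⁻²·s⁵·A²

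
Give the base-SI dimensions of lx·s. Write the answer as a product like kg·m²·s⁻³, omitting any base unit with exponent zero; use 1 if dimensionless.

m⁻²·s·cd

lx = m⁻²·cd.
Combining: lx·s = (m⁻²·cd) · s = m⁻²·s·cd.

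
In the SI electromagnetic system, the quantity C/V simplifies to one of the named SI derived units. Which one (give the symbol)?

F

V = W/A (potential = power per current),
    = kg·m²·s⁻³·A⁻¹.
So V⁻¹ = kg⁻¹·m⁻²·s³·A.
C = A·s = s·A (charge = current × time).
Combining: V⁻¹·C = (kg⁻¹·m⁻²·s³·A) · (s·A) = kg⁻¹·m⁻²·s⁴·A².
kg⁻¹·m⁻²·s⁴·A² is the base-SI form of the farad.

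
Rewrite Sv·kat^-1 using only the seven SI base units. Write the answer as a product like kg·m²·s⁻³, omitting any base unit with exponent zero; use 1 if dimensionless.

Sv = m²·s⁻².
kat = s⁻¹·mol.
So kat⁻¹ = s·mol⁻¹.
Combining: Sv·kat⁻¹ = (m²·s⁻²) · (s·mol⁻¹) = m²·s⁻¹·mol⁻¹.

m²·s⁻¹·mol⁻¹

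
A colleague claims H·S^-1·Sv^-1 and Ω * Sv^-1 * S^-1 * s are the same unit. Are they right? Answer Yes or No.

Left side:
  H = Wb/A (inductance = flux per current),
      = kg·m²·s⁻²·A⁻².
  S = 1/Ω (conductance is reciprocal resistance),
      = kg⁻¹·m⁻²·s³·A².
  So S⁻¹ = kg·m²·s⁻³·A⁻².
  Sv = J/kg (equivalent dose = energy per mass),
      = m²·s⁻².
  So Sv⁻¹ = m⁻²·s².
  Combining: H·S⁻¹·Sv⁻¹ = (kg·m²·s⁻²·A⁻²) · (kg·m²·s⁻³·A⁻²) · (m⁻²·s²) = kg²·m²·s⁻³·A⁻⁴.
Right side:
  Ω = V/A (resistance = voltage per current),
      = kg·m²·s⁻³·A⁻².
  Sv = J/kg (equivalent dose = energy per mass),
      = m²·s⁻².
  So Sv⁻¹ = m⁻²·s².
  S = 1/Ω (conductance is reciprocal resistance),
      = kg⁻¹·m⁻²·s³·A².
  So S⁻¹ = kg·m²·s⁻³·A⁻².
  Combining: Ω·Sv⁻¹·S⁻¹·s = (kg·m²·s⁻³·A⁻²) · (m⁻²·s²) · (kg·m²·s⁻³·A⁻²) · s = kg²·m²·s⁻³·A⁻⁴.
Both reduce to kg²·m²·s⁻³·A⁻⁴.

Yes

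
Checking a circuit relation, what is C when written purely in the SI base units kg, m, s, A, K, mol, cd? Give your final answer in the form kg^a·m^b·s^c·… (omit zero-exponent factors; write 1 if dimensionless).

C = s·A.

s·A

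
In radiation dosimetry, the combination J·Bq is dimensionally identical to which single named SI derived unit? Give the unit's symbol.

J = N·m (work = force × distance),
    = kg·m²·s⁻².
Bq = 1/s = s⁻¹ (activity is decays per second).
Combining: J·Bq = (kg·m²·s⁻²) · s⁻¹ = kg·m²·s⁻³.
kg·m²·s⁻³ is the base-SI form of the watt.

W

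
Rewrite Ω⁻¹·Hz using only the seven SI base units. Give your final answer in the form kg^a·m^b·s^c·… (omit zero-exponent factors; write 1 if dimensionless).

Ω = V/A (resistance = voltage per current),
    = kg·m²·s⁻³·A⁻².
So Ω⁻¹ = kg⁻¹·m⁻²·s³·A².
Hz = 1/s = s⁻¹ (frequency is cycles per second).
Combining: Ω⁻¹·Hz = (kg⁻¹·m⁻²·s³·A²) · s⁻¹ = kg⁻¹·m⁻²·s²·A².

kg⁻¹·m⁻²·s²·A²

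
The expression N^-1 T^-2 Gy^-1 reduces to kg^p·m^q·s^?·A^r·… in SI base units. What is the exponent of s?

8

N = kg·m/s² = kg·m·s⁻² (force = mass × acceleration).
So N⁻¹ = kg⁻¹·m⁻¹·s².
T = Wb/m² (flux density = flux per area),
    = kg·s⁻²·A⁻¹.
So T⁻² = kg⁻²·s⁴·A².
Gy = J/kg (absorbed dose = energy per mass),
    = m²·s⁻².
So Gy⁻¹ = m⁻²·s².
Combining: N⁻¹·T⁻²·Gy⁻¹ = (kg⁻¹·m⁻¹·s²) · (kg⁻²·s⁴·A²) · (m⁻²·s²) = kg⁻³·m⁻³·s⁸·A².
The exponent of s is 8.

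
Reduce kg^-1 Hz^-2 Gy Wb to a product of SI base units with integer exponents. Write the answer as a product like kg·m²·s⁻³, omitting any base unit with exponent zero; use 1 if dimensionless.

Hz = 1/s = s⁻¹ (frequency is cycles per second).
So Hz⁻² = s².
Gy = J/kg (absorbed dose = energy per mass),
    = m²·s⁻².
Wb = V·s (flux: a volt is a weber per second),
    = kg·m²·s⁻²·A⁻¹.
Combining: kg⁻¹·Hz⁻²·Gy·Wb = kg⁻¹ · s² · (m²·s⁻²) · (kg·m²·s⁻²·A⁻¹) = m⁴·s⁻²·A⁻¹.

m⁴·s⁻²·A⁻¹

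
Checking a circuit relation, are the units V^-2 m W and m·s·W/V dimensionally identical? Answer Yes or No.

Left side:
  V = kg·m²·s⁻³·A⁻¹.
  So V⁻² = kg⁻²·m⁻⁴·s⁶·A².
  W = kg·m²·s⁻³.
  Combining: V⁻²·m·W = (kg⁻²·m⁻⁴·s⁶·A²) · m · (kg·m²·s⁻³) = kg⁻¹·m⁻¹·s³·A².
Right side:
  W = J/s (power = energy per time),
      = kg·m²·s⁻³.
  V = W/A (potential = power per current),
      = kg·m²·s⁻³·A⁻¹.
  So V⁻¹ = kg⁻¹·m⁻²·s³·A.
  Combining: m·s·W·V⁻¹ = m · s · (kg·m²·s⁻³) · (kg⁻¹·m⁻²·s³·A) = m·s·A.
Left is kg⁻¹·m⁻¹·s³·A²; right is m·s·A — different.

No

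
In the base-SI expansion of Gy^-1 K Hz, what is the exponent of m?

-2

Gy = J/kg (absorbed dose = energy per mass),
    = m²·s⁻².
So Gy⁻¹ = m⁻²·s².
Hz = 1/s = s⁻¹ (frequency is cycles per second).
Combining: Gy⁻¹·K·Hz = (m⁻²·s²) · K · s⁻¹ = m⁻²·s·K.
The exponent of m is -2.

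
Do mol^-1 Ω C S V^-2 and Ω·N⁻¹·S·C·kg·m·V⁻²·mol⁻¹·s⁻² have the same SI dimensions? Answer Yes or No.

Left side:
  Ω = V/A (resistance = voltage per current),
      = kg·m²·s⁻³·A⁻².
  C = A·s = s·A (charge = current × time).
  S = 1/Ω (conductance is reciprocal resistance),
      = kg⁻¹·m⁻²·s³·A².
  V = W/A (potential = power per current),
      = kg·m²·s⁻³·A⁻¹.
  So V⁻² = kg⁻²·m⁻⁴·s⁶·A².
  Combining: mol⁻¹·Ω·C·S·V⁻² = mol⁻¹ · (kg·m²·s⁻³·A⁻²) · (s·A) · (kg⁻¹·m⁻²·s³·A²) · (kg⁻²·m⁻⁴·s⁶·A²) = kg⁻²·m⁻⁴·s⁷·A³·mol⁻¹.
Right side:
  Ω = kg·m²·s⁻³·A⁻².
  N = kg·m·s⁻².
  So N⁻¹ = kg⁻¹·m⁻¹·s².
  S = kg⁻¹·m⁻²·s³·A².
  C = s·A.
  V = kg·m²·s⁻³·A⁻¹.
  So V⁻² = kg⁻²·m⁻⁴·s⁶·A².
  Combining: Ω·N⁻¹·S·C·kg·m·V⁻²·mol⁻¹·s⁻² = (kg·m²·s⁻³·A⁻²) · (kg⁻¹·m⁻¹·s²) · (kg⁻¹·m⁻²·s³·A²) · (s·A) · kg · m · (kg⁻²·m⁻⁴·s⁶·A²) · mol⁻¹ · s⁻² = kg⁻²·m⁻⁴·s⁷·A³·mol⁻¹.
Both reduce to kg⁻²·m⁻⁴·s⁷·A³·mol⁻¹.

Yes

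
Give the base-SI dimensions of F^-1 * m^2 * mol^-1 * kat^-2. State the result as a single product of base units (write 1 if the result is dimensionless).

F = kg⁻¹·m⁻²·s⁴·A².
So F⁻¹ = kg·m²·s⁻⁴·A⁻².
kat = s⁻¹·mol.
So kat⁻² = s²·mol⁻².
Combining: F⁻¹·m²·mol⁻¹·kat⁻² = (kg·m²·s⁻⁴·A⁻²) · m² · mol⁻¹ · (s²·mol⁻²) = kg·m⁴·s⁻²·A⁻²·mol⁻³.

kg·m⁴·s⁻²·A⁻²·mol⁻³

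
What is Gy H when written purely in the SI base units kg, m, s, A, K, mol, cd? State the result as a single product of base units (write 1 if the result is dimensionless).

kg·m⁴·s⁻⁴·A⁻²

Gy = J/kg (absorbed dose = energy per mass),
    = m²·s⁻².
H = Wb/A (inductance = flux per current),
    = kg·m²·s⁻²·A⁻².
Combining: Gy·H = (m²·s⁻²) · (kg·m²·s⁻²·A⁻²) = kg·m⁴·s⁻⁴·A⁻².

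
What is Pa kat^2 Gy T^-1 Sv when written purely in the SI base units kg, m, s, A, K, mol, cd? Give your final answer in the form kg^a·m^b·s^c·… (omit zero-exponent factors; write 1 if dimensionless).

m³·s⁻⁶·A·mol²

Pa = N/m² (pressure = force per area),
    = kg·m⁻¹·s⁻².
kat = mol/s = s⁻¹·mol (catalytic activity).
So kat² = s⁻²·mol².
Gy = J/kg (absorbed dose = energy per mass),
    = m²·s⁻².
T = Wb/m² (flux density = flux per area),
    = kg·s⁻²·A⁻¹.
So T⁻¹ = kg⁻¹·s²·A.
Sv = J/kg (equivalent dose = energy per mass),
    = m²·s⁻².
Combining: Pa·kat²·Gy·T⁻¹·Sv = (kg·m⁻¹·s⁻²) · (s⁻²·mol²) · (m²·s⁻²) · (kg⁻¹·s²·A) · (m²·s⁻²) = m³·s⁻⁶·A·mol².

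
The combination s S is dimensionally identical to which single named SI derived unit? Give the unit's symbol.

S = kg⁻¹·m⁻²·s³·A².
Combining: s·S = s · (kg⁻¹·m⁻²·s³·A²) = kg⁻¹·m⁻²·s⁴·A².
kg⁻¹·m⁻²·s⁴·A² is the base-SI form of the farad.

F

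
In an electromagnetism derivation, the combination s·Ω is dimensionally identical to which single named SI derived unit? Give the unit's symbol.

Ω = V/A (resistance = voltage per current),
    = kg·m²·s⁻³·A⁻².
Combining: s·Ω = s · (kg·m²·s⁻³·A⁻²) = kg·m²·s⁻²·A⁻².
kg·m²·s⁻²·A⁻² is the base-SI form of the henry.

H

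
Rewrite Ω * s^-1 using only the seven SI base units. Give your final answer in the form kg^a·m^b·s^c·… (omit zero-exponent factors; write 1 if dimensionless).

Ω = V/A (resistance = voltage per current),
    = kg·m²·s⁻³·A⁻².
Combining: Ω·s⁻¹ = (kg·m²·s⁻³·A⁻²) · s⁻¹ = kg·m²·s⁻⁴·A⁻².

kg·m²·s⁻⁴·A⁻²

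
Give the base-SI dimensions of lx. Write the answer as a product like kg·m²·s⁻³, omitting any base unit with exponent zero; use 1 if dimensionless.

lx = m⁻²·cd.

m⁻²·cd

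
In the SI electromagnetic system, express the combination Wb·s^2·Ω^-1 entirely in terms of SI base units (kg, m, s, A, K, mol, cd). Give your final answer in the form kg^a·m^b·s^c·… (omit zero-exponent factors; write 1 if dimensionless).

Wb = kg·m²·s⁻²·A⁻¹.
Ω = kg·m²·s⁻³·A⁻².
So Ω⁻¹ = kg⁻¹·m⁻²·s³·A².
Combining: Wb·s²·Ω⁻¹ = (kg·m²·s⁻²·A⁻¹) · s² · (kg⁻¹·m⁻²·s³·A²) = s³·A.

s³·A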